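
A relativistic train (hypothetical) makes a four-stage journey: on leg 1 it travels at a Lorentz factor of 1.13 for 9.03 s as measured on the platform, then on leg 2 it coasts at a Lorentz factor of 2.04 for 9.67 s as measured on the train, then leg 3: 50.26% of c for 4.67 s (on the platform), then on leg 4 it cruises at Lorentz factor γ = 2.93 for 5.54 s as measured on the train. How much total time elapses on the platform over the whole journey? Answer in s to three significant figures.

Δt = 49.7 s

Leg 1: 9.03 s is already measured on the platform.
Leg 2: γ = 2.04; Δt_2 = 2.040 × 9.67 = 19.73 s.
Leg 3: 4.67 s is already measured on the platform.
Leg 4: γ = 2.93; Δt_4 = 2.930 × 5.54 = 16.23 s.
Total: 9.030 + 19.73 + 4.670 + 16.23 s.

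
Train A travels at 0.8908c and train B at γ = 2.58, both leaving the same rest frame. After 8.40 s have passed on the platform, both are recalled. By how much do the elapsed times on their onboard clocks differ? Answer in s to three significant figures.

|τ_A − τ_B| = 0.561 s

A: γ = 1/√(1 − 0.8908²) = 1/√0.2065 = 2.201; τ_A = 8.40/2.201 = 3.817 s.
B: γ = 2.58; τ_B = 8.40/2.580 = 3.256 s.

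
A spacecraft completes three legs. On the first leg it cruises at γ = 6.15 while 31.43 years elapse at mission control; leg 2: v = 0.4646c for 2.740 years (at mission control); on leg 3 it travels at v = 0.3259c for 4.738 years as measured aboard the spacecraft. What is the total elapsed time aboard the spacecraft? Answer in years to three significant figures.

τ = 12.3 years

Leg 1: γ = 6.15; τ_1 = 31.43/6.150 = 5.111 years.
Leg 2: γ = 1/√(1 − 0.4646²) = 1/√0.7841 = 1.129; τ_2 = 2.740/1.129 = 2.426 years.
Leg 3: 4.738 years is already measured aboard the spacecraft.
Total: 5.111 + 2.426 + 4.738 years.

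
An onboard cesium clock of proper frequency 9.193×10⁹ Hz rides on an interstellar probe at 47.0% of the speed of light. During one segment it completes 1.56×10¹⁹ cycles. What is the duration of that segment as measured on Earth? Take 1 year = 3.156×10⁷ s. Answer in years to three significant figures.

β = 0.470; γ = 1/√(1 − 0.470²) = 1/√0.7791 = 1.133
Proper time for N cycles: τ = N/f = 1.56×10¹⁹/(9.193×10⁹) = 1.697×10⁹ s = 53.77 years.
Lab-frame duration Δt = γτ = 1.133 × 53.77 = 60.92 years.

Δt = 60.9 years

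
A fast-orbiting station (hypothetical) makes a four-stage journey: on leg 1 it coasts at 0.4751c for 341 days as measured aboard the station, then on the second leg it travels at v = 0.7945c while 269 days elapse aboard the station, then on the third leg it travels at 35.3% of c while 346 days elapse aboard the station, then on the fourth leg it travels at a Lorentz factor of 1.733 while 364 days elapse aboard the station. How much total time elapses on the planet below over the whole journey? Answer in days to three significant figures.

Δt = 1830 days

Leg 1: γ = 1/√(1 − 0.4751²) = 1/√0.7743 = 1.136; Δt_1 = 1.136 × 341 = 387.5 days.
Leg 2: γ = 1/√(1 − 0.7945²) = 1/√0.3688 = 1.647; Δt_2 = 1.647 × 269 = 443.0 days.
Leg 3: β = 0.353; γ = 1/√(1 − 0.353²) = 1/√0.8754 = 1.069; Δt_3 = 1.069 × 346 = 369.8 days.
Leg 4: γ = 1.733; Δt_4 = 1.733 × 364 = 630.8 days.
Total: 387.5 + 443.0 + 369.8 + 630.8 days.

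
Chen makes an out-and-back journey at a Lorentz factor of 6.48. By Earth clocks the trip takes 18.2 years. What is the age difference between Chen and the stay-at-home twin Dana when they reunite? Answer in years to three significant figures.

Δt − τ = 15.4 years

γ = 6.48
Chen's elapsed proper time: τ = 18.2/6.480 = 2.809 years.
Age gap = Δt − τ = 18.2 − 2.809 years.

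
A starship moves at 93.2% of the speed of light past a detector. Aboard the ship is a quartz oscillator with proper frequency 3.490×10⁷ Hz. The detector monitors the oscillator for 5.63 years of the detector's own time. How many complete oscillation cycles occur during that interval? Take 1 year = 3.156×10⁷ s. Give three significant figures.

N = 2.25×10¹⁵

β = 0.932; γ = 1/√(1 − 0.932²) = 1/√0.1314 = 2.759
During 5.63 years of lab time, the oscillator's proper time advances by τ = Δt/γ = 5.63/2.759 = 2.041 years = 6.440×10⁷ s.
N = f × τ = 3.490×10⁷ × 6.440×10⁷ = 2.248×10¹⁵.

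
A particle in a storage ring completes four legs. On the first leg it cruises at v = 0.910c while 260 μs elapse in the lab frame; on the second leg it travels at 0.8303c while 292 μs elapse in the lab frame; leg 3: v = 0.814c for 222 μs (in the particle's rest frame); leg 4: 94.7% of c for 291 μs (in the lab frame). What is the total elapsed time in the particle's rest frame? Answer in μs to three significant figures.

Leg 1: γ = 1/√(1 − 0.910²) = 1/√0.1719 = 2.412; τ_1 = 260/2.412 = 107.8 μs.
Leg 2: γ = 1/√(1 − 0.8303²) = 1/√0.3106 = 1.794; τ_2 = 292/1.794 = 162.7 μs.
Leg 3: 222 μs is already measured in the particle's rest frame.
Leg 4: β = 0.947; γ = 1/√(1 − 0.947²) = 1/√0.1032 = 3.113; τ_4 = 291/3.113 = 93.48 μs.
Total: 107.8 + 162.7 + 222.0 + 93.48 μs.

τ = 586 μs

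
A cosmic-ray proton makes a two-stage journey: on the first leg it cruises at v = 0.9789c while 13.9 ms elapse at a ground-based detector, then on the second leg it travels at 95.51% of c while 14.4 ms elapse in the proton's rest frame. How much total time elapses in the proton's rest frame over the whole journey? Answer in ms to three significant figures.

Leg 1: γ = 1/√(1 − 0.9789²) = 1/√0.04175 = 4.894; τ_1 = 13.9/4.894 = 2.840 ms.
Leg 2: 14.4 ms is already measured in the proton's rest frame.
Total: 2.840 + 14.40 ms.

τ = 17.2 ms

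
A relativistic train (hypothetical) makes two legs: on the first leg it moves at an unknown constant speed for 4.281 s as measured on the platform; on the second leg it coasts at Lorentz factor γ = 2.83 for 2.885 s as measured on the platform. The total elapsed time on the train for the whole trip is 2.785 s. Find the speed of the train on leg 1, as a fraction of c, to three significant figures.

Leg 1: speed unknown; τ_1 = 4.281/γ_1.
Leg 2: γ = 2.83; τ_2 = 2.885/2.830 = 1.019 s.
Total proper time: τ_1 + 1.019 = 2.785, so τ_1 = 2.785 − 1.019 = 1.766 s.
γ_1 = 4.281/1.766 = 2.425; β = √(1 − 1/γ²) = √0.8299.

β = 0.911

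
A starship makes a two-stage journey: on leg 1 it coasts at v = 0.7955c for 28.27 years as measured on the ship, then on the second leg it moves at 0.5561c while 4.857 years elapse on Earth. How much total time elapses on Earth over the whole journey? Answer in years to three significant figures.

Δt = 51.5 years

Leg 1: γ = 1/√(1 − 0.7955²) = 1/√0.3672 = 1.650; Δt_1 = 1.650 × 28.27 = 46.65 years.
Leg 2: 4.857 years is already measured on Earth.
Total: 46.65 + 4.857 years.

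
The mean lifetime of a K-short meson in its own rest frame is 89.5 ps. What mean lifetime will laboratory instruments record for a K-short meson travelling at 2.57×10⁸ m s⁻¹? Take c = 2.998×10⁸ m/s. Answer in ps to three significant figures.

β = 2.57×10⁸/2.998×10⁸ = 0.8572; γ = 1/√(1 − 0.8572²) = 1.942
The rest-frame lifetime is the proper time; the lab measures the dilated interval Δt = γτ₀ = 1.942 × 89.5 ps.

Δt = 174 ps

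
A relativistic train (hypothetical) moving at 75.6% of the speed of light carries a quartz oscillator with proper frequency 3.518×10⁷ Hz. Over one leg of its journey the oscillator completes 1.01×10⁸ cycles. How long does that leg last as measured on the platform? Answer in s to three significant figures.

β = 0.756; γ = 1/√(1 − 0.756²) = 1/√0.4285 = 1.528
Proper time for N cycles: τ = N/f = 1.01×10⁸/(3.518×10⁷) = 2.871×10⁰ s = 2.871 s.
Lab-frame duration Δt = γτ = 1.528 × 2.871 = 4.386 s.

Δt = 4.39 s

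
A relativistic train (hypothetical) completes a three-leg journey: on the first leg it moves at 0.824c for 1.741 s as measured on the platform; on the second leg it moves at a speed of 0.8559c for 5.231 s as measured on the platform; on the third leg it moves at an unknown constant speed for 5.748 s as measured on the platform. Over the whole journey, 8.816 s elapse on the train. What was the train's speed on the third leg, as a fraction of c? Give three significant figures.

Leg 1: γ = 1/√(1 − 0.824²) = 1/√0.3210 = 1.765; τ_1 = 1.741/1.765 = 0.9864 s.
Leg 2: γ = 1/√(1 − 0.8559²) = 1/√0.2674 = 1.934; τ_2 = 5.231/1.934 = 2.705 s.
Leg 3: speed unknown; τ_3 = 5.748/γ_3.
Total proper time: 0.9864 + 2.705 + τ_3 = 8.816, so τ_3 = 8.816 − 3.692 = 5.124 s.
γ_3 = 5.748/5.124 = 1.122; β = √(1 − 1/γ²) = √0.2052.

β = 0.453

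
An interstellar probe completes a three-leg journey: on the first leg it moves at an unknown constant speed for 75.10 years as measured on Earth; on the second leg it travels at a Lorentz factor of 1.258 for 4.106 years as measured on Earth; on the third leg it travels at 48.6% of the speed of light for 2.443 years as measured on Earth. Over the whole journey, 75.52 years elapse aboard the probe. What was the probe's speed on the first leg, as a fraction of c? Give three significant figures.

Leg 1: speed unknown; τ_1 = 75.10/γ_1.
Leg 2: γ = 1.258; τ_2 = 4.106/1.258 = 3.264 years.
Leg 3: β = 0.486; γ = 1/√(1 − 0.486²) = 1/√0.7638 = 1.144; τ_3 = 2.443/1.144 = 2.135 years.
Total proper time: τ_1 + 3.264 + 2.135 = 75.52, so τ_1 = 75.52 − 5.399 = 70.12 years.
γ_1 = 75.10/70.12 = 1.071; β = √(1 − 1/γ²) = √0.1282.

β = 0.358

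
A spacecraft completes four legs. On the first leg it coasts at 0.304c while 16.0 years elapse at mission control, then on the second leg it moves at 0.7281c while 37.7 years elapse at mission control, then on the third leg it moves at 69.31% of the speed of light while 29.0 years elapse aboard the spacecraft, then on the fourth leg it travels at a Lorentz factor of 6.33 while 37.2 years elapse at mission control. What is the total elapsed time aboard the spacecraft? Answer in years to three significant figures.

τ = 76.0 years

Leg 1: γ = 1/√(1 − 0.304²) = 1/√0.9076 = 1.050; τ_1 = 16.0/1.050 = 15.24 years.
Leg 2: γ = 1/√(1 − 0.7281²) = 1/√0.4699 = 1.459; τ_2 = 37.7/1.459 = 25.84 years.
Leg 3: 29.0 years is already measured aboard the spacecraft.
Leg 4: γ = 6.33; τ_4 = 37.2/6.330 = 5.877 years.
Total: 15.24 + 25.84 + 29.00 + 5.877 years.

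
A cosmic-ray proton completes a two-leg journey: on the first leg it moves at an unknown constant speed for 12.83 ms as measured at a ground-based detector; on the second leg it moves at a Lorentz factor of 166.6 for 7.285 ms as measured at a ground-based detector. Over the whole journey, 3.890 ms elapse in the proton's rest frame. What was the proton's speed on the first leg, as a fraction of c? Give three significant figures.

β = 0.954

Leg 1: speed unknown; τ_1 = 12.83/γ_1.
Leg 2: γ = 166.6; τ_2 = 7.285/166.6 = 0.04373 ms.
Total proper time: τ_1 + 0.04373 = 3.890, so τ_1 = 3.890 − 0.04373 = 3.846 ms.
γ_1 = 12.83/3.846 = 3.336; β = √(1 − 1/γ²) = √0.9101.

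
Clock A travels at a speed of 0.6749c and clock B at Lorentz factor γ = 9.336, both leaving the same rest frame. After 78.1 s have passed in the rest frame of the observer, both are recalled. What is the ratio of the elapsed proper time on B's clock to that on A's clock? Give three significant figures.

A: γ = 1/√(1 − 0.6749²) = 1/√0.5445 = 1.355. B: γ = 9.336.
τ_A/τ_B = γ_B/γ_A = 9.336/1.355 = 6.889, so τ_B/τ_A = 0.1452.

τ_B/τ_A = 0.145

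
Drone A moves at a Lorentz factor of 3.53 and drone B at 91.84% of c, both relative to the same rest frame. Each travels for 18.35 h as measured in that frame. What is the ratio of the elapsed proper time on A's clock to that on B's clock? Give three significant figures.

A: γ = 3.53. B: β = 0.9184; γ = 1/√(1 − 0.9184²) = 1/√0.1565 = 2.527.
τ_A/τ_B = γ_B/γ_A = 2.527/3.530 = 0.7160, so τ_A/τ_B = 0.7160.

τ_A/τ_B = 0.716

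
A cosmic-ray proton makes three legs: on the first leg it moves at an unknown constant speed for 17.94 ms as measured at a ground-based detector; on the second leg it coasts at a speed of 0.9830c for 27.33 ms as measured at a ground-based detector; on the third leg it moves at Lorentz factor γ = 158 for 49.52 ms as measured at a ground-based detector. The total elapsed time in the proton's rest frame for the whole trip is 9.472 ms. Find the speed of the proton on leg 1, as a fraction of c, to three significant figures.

Leg 1: speed unknown; τ_1 = 17.94/γ_1.
Leg 2: γ = 1/√(1 − 0.9830²) = 1/√0.03371 = 5.446; τ_2 = 27.33/5.446 = 5.018 ms.
Leg 3: γ = 158; τ_3 = 49.52/158.0 = 0.3134 ms.
Total proper time: τ_1 + 5.018 + 0.3134 = 9.472, so τ_1 = 9.472 − 5.331 = 4.141 ms.
γ_1 = 17.94/4.141 = 4.333; β = √(1 − 1/γ²) = √0.9467.

β = 0.973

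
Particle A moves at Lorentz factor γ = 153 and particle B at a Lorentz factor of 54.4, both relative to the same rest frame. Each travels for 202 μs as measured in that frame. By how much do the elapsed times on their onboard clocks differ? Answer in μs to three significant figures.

A: γ = 153; τ_A = 202/153.0 = 1.320 μs.
B: γ = 54.4; τ_B = 202/54.40 = 3.713 μs.

|τ_A − τ_B| = 2.39 μs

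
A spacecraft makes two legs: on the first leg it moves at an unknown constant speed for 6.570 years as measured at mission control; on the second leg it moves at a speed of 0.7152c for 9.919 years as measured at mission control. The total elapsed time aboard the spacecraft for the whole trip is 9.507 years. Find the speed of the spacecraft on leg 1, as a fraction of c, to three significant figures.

β = 0.920

Leg 1: speed unknown; τ_1 = 6.570/γ_1.
Leg 2: γ = 1/√(1 − 0.7152²) = 1/√0.4885 = 1.431; τ_2 = 9.919/1.431 = 6.933 years.
Total proper time: τ_1 + 6.933 = 9.507, so τ_1 = 9.507 − 6.933 = 2.574 years.
γ_1 = 6.570/2.574 = 2.552; β = √(1 − 1/γ²) = √0.8465.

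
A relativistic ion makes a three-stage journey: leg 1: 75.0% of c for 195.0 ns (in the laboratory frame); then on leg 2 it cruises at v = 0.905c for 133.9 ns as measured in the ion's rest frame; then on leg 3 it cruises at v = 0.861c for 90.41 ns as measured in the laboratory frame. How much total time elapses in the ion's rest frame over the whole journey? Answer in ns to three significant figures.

Leg 1: β = 0.750; γ = 1/√(1 − 0.750²) = 1/√0.4375 = 1.512; τ_1 = 195.0/1.512 = 129.0 ns.
Leg 2: 133.9 ns is already measured in the ion's rest frame.
Leg 3: γ = 1/√(1 − 0.861²) = 1/√0.2587 = 1.966; τ_3 = 90.41/1.966 = 45.98 ns.
Total: 129.0 + 133.9 + 45.98 ns.

τ = 309 ns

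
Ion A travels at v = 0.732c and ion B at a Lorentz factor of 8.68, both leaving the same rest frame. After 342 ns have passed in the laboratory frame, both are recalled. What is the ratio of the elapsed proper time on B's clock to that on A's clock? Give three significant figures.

A: γ = 1/√(1 − 0.732²) = 1/√0.4642 = 1.468. B: γ = 8.68.
τ_A/τ_B = γ_B/γ_A = 8.680/1.468 = 5.914, so τ_B/τ_A = 0.1691.

τ_B/τ_A = 0.169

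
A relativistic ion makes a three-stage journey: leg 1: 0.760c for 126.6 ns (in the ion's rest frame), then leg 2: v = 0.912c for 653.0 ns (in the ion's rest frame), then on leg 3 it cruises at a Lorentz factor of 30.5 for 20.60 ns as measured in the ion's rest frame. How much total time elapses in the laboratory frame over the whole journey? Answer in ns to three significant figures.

Δt = 2420 ns

Leg 1: γ = 1/√(1 − 0.760²) = 1/√0.4224 = 1.539; Δt_1 = 1.539 × 126.6 = 194.8 ns.
Leg 2: γ = 1/√(1 − 0.912²) = 1/√0.1683 = 2.438; Δt_2 = 2.438 × 653.0 = 1592 ns.
Leg 3: γ = 30.5; Δt_3 = 30.50 × 20.60 = 628.3 ns.
Total: 194.8 + 1592 + 628.3 ns.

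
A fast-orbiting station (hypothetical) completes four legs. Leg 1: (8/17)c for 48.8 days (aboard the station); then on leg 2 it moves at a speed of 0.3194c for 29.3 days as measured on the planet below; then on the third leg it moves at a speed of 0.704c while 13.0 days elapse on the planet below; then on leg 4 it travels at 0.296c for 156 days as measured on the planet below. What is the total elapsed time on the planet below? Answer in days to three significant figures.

Leg 1: γ = 1/√(1 − (8/17)²) = 17/15 ≈ 1.133; Δt_1 = 1.133 × 48.8 = 55.31 days.
Leg 2: 29.3 days is already measured on the planet below.
Leg 3: 13.0 days is already measured on the planet below.
Leg 4: 156 days is already measured on the planet below.
Total: 55.31 + 29.30 + 13.00 + 156.0 days.

Δt = 254 days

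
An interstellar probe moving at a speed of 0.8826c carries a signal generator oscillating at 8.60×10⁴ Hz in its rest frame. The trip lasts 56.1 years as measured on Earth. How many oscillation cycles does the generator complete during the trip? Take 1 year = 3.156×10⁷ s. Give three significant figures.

γ = 1/√(1 − 0.8826²) = 1/√0.2210 = 2.127
The oscillator's own cycle count is N = f × τ where τ is the proper time aboard the probe. τ = Δt/γ = 56.1/2.127 = 26.37 years = 8.324×10⁸ s.
N = 8.60×10⁴ × 8.324×10⁸ = 7.158×10¹³.

N = 7.16×10¹³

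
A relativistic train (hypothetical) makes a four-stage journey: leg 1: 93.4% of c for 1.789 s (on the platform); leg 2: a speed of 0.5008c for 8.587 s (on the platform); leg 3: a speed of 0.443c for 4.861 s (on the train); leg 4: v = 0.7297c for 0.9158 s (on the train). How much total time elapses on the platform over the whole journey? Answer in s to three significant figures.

Leg 1: 1.789 s is already measured on the platform.
Leg 2: 8.587 s is already measured on the platform.
Leg 3: γ = 1/√(1 − 0.443²) = 1/√0.8038 = 1.115; Δt_3 = 1.115 × 4.861 = 5.422 s.
Leg 4: γ = 1/√(1 − 0.7297²) = 1/√0.4675 = 1.462; Δt_4 = 1.462 × 0.9158 = 1.339 s.
Total: 1.789 + 8.587 + 5.422 + 1.339 s.

Δt = 17.1 s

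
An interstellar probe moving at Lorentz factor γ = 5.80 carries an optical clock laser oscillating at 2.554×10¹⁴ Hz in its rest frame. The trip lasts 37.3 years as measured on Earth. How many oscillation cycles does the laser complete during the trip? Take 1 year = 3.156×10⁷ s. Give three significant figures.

N = 5.18×10²²

γ = 5.80
The oscillator's own cycle count is N = f × τ where τ is the proper time aboard the probe. τ = Δt/γ = 37.3/5.800 = 6.431 years = 2.030×10⁸ s.
N = 2.554×10¹⁴ × 2.030×10⁸ = 5.184×10²².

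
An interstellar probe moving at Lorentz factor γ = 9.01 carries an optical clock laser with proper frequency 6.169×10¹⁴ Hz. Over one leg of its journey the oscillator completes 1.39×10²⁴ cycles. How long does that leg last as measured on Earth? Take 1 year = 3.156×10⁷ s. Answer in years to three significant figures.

Δt = 643 years

γ = 9.01
Proper time for N cycles: τ = N/f = 1.39×10²⁴/(6.169×10¹⁴) = 2.253×10⁹ s = 71.39 years.
Lab-frame duration Δt = γτ = 9.010 × 71.39 = 643.3 years.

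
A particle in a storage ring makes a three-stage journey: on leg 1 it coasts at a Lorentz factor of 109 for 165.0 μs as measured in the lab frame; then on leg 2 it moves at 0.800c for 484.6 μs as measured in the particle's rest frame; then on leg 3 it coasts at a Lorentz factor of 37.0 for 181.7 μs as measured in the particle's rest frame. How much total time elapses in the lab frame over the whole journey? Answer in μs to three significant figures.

Leg 1: 165.0 μs is already measured in the lab frame.
Leg 2: γ = 1/√(1 − 0.800²) = 5/3 ≈ 1.667; Δt_2 = 1.667 × 484.6 = 807.7 μs.
Leg 3: γ = 37.0; Δt_3 = 37.00 × 181.7 = 6723 μs.
Total: 165.0 + 807.7 + 6723 μs.

Δt = 7700 μs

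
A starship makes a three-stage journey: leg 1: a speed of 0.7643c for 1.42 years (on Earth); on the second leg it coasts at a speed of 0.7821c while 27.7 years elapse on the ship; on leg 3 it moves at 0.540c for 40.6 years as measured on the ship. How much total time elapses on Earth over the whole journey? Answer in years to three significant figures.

Δt = 94.1 years

Leg 1: 1.42 years is already measured on Earth.
Leg 2: γ = 1/√(1 − 0.7821²) = 1/√0.3883 = 1.605; Δt_2 = 1.605 × 27.7 = 44.45 years.
Leg 3: γ = 1/√(1 − 0.540²) = 1/√0.7084 = 1.188; Δt_3 = 1.188 × 40.6 = 48.24 years.
Total: 1.420 + 44.45 + 48.24 years.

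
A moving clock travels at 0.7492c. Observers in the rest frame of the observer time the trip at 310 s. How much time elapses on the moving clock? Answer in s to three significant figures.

τ = 205 s

γ = 1/√(1 − 0.7492²) = 1/√0.4387 = 1.510
The interval measured in the rest frame of the observer is the dilated one; the clock on the moving clock measures the proper time τ = Δt/γ = 310/1.510 s.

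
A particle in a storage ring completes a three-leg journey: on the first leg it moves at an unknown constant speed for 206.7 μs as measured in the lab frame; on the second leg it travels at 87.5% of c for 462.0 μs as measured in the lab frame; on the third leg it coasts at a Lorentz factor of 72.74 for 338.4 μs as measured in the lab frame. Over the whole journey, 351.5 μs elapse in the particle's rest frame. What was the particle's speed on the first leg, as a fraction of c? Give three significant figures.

Leg 1: speed unknown; τ_1 = 206.7/γ_1.
Leg 2: β = 0.875; γ = 1/√(1 − 0.875²) = 1/√0.2344 = 2.066; τ_2 = 462.0/2.066 = 223.7 μs.
Leg 3: γ = 72.74; τ_3 = 338.4/72.74 = 4.652 μs.
Total proper time: τ_1 + 223.7 + 4.652 = 351.5, so τ_1 = 351.5 − 228.3 = 123.2 μs.
γ_1 = 206.7/123.2 = 1.678; β = √(1 − 1/γ²) = √0.6448.

β = 0.803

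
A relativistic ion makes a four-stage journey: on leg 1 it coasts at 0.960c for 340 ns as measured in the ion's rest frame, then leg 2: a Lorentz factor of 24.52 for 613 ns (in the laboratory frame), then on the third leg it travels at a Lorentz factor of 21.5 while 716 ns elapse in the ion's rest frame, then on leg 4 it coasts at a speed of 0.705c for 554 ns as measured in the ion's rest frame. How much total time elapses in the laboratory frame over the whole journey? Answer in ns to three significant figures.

Leg 1: γ = 1/√(1 − 0.960²) = 25/7 ≈ 3.571; Δt_1 = 3.571 × 340 = 1214 ns.
Leg 2: 613 ns is already measured in the laboratory frame.
Leg 3: γ = 21.5; Δt_3 = 21.50 × 716 = 1.539×10⁴ ns.
Leg 4: γ = 1/√(1 − 0.705²) = 1/√0.5030 = 1.410; Δt_4 = 1.410 × 554 = 781.2 ns.
Total: 1214 + 613.0 + 1.539×10⁴ + 781.2 ns.

Δt = 1.80×10⁴ ns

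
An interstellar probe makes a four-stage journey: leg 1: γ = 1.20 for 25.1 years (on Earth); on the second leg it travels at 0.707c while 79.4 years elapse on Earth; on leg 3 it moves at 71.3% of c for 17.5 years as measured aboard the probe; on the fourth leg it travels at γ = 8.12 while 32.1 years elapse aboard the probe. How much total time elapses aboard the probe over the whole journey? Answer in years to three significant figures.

τ = 127 years

Leg 1: γ = 1.20; τ_1 = 25.1/1.200 = 20.92 years.
Leg 2: γ = 1/√(1 − 0.707²) = 1/√0.5002 = 1.414; τ_2 = 79.4/1.414 = 56.15 years.
Leg 3: 17.5 years is already measured aboard the probe.
Leg 4: 32.1 years is already measured aboard the probe.
Total: 20.92 + 56.15 + 17.50 + 32.10 years.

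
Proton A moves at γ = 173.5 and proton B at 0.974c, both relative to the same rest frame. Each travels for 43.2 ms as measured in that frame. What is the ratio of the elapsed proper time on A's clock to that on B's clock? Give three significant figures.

A: γ = 173.5. B: γ = 1/√(1 − 0.974²) = 1/√0.05132 = 4.414.
τ_A/τ_B = γ_B/γ_A = 4.414/173.5 = 0.02544, so τ_A/τ_B = 0.02544.

τ_A/τ_B = 0.0254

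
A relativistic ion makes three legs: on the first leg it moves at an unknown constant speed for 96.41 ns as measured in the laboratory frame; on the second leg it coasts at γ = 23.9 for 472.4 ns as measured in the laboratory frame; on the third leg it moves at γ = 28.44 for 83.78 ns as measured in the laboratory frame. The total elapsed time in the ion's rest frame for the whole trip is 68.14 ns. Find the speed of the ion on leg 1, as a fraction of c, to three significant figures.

β = 0.882

Leg 1: speed unknown; τ_1 = 96.41/γ_1.
Leg 2: γ = 23.9; τ_2 = 472.4/23.90 = 19.77 ns.
Leg 3: γ = 28.44; τ_3 = 83.78/28.44 = 2.946 ns.
Total proper time: τ_1 + 19.77 + 2.946 = 68.14, so τ_1 = 68.14 − 22.71 = 45.43 ns.
γ_1 = 96.41/45.43 = 2.122; β = √(1 − 1/γ²) = √0.7780.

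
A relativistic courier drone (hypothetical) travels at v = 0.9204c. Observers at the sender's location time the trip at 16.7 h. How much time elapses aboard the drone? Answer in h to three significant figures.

γ = 1/√(1 − 0.9204²) = 1/√0.1529 = 2.558
The interval measured at the sender's location is the dilated one; the clock aboard the drone measures the proper time τ = Δt/γ = 16.7/2.558 h.

τ = 6.53 h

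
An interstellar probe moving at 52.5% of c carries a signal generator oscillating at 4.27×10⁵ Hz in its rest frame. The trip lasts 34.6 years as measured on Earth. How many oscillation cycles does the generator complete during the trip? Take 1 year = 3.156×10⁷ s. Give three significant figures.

N = 3.97×10¹⁴

β = 0.525; γ = 1/√(1 − 0.525²) = 1/√0.7244 = 1.175
The oscillator's own cycle count is N = f × τ where τ is the proper time aboard the probe. τ = Δt/γ = 34.6/1.175 = 29.45 years = 9.294×10⁸ s.
N = 4.27×10⁵ × 9.294×10⁸ = 3.968×10¹⁴.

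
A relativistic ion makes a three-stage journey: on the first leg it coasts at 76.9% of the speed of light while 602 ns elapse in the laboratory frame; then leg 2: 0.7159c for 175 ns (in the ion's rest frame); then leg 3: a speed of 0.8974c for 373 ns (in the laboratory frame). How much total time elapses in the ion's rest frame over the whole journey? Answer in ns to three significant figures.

Leg 1: β = 0.769; γ = 1/√(1 − 0.769²) = 1/√0.4086 = 1.564; τ_1 = 602/1.564 = 384.8 ns.
Leg 2: 175 ns is already measured in the ion's rest frame.
Leg 3: γ = 1/√(1 − 0.8974²) = 1/√0.1947 = 2.266; τ_3 = 373/2.266 = 164.6 ns.
Total: 384.8 + 175.0 + 164.6 ns.

τ = 724 ns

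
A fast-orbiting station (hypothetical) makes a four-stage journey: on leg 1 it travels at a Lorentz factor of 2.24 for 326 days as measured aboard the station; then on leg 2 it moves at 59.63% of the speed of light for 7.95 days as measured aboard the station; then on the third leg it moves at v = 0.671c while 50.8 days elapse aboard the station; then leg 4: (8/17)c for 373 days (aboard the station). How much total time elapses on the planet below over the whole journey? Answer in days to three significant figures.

Δt = 1230 days

Leg 1: γ = 2.24; Δt_1 = 2.240 × 326 = 730.2 days.
Leg 2: β = 0.5963; γ = 1/√(1 − 0.5963²) = 1/√0.6444 = 1.246; Δt_2 = 1.246 × 7.95 = 9.903 days.
Leg 3: γ = 1/√(1 − 0.671²) = 1/√0.5498 = 1.349; Δt_3 = 1.349 × 50.8 = 68.51 days.
Leg 4: γ = 1/√(1 − (8/17)²) = 17/15 ≈ 1.133; Δt_4 = 1.133 × 373 = 422.7 days.
Total: 730.2 + 9.903 + 68.51 + 422.7 days.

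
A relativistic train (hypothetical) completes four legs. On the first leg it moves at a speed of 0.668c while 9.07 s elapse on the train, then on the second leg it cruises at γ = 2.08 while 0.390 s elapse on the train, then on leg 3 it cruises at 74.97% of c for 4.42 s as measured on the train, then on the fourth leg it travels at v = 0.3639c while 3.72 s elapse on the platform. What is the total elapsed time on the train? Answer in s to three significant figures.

Leg 1: 9.07 s is already measured on the train.
Leg 2: 0.390 s is already measured on the train.
Leg 3: 4.42 s is already measured on the train.
Leg 4: γ = 1/√(1 − 0.3639²) = 1/√0.8676 = 1.074; τ_4 = 3.72/1.074 = 3.465 s.
Total: 9.070 + 0.3900 + 4.420 + 3.465 s.

τ = 17.3 s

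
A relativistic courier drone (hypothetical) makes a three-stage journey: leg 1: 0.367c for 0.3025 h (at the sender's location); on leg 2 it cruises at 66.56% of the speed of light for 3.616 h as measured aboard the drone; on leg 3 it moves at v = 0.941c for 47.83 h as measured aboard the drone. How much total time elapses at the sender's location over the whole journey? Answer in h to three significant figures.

Δt = 146 h

Leg 1: 0.3025 h is already measured at the sender's location.
Leg 2: β = 0.6656; γ = 1/√(1 − 0.6656²) = 1/√0.5570 = 1.340; Δt_2 = 1.340 × 3.616 = 4.845 h.
Leg 3: γ = 1/√(1 − 0.941²) = 1/√0.1145 = 2.955; Δt_3 = 2.955 × 47.83 = 141.3 h.
Total: 0.3025 + 4.845 + 141.3 h.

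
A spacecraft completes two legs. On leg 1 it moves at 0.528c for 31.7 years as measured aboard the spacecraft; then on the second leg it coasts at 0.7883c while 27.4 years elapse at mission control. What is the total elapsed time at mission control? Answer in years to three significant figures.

Leg 1: γ = 1/√(1 − 0.528²) = 1/√0.7212 = 1.178; Δt_1 = 1.178 × 31.7 = 37.33 years.
Leg 2: 27.4 years is already measured at mission control.
Total: 37.33 + 27.40 years.

Δt = 64.7 years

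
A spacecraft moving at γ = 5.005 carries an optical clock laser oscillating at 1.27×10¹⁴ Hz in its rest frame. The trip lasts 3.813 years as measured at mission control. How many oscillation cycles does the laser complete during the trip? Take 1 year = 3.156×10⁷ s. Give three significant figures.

N = 3.05×10²¹

γ = 5.005
The oscillator's own cycle count is N = f × τ where τ is the proper time aboard the spacecraft. τ = Δt/γ = 3.813/5.005 = 0.7618 years = 2.404×10⁷ s.
N = 1.27×10¹⁴ × 2.404×10⁷ = 3.054×10²¹.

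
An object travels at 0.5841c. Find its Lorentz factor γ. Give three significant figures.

γ = 1/√(1 − 0.5841²) = 1/√0.6588 = 1.232

γ = 1.23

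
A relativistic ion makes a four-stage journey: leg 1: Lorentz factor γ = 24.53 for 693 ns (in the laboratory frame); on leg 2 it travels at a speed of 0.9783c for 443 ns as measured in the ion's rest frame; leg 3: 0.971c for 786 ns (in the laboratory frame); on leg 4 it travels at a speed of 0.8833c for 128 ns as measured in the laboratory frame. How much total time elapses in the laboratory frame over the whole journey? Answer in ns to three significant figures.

Δt = 3750 ns

Leg 1: 693 ns is already measured in the laboratory frame.
Leg 2: γ = 1/√(1 − 0.9783²) = 1/√0.04293 = 4.826; Δt_2 = 4.826 × 443 = 2138 ns.
Leg 3: 786 ns is already measured in the laboratory frame.
Leg 4: 128 ns is already measured in the laboratory frame.
Total: 693.0 + 2138 + 786.0 + 128.0 ns.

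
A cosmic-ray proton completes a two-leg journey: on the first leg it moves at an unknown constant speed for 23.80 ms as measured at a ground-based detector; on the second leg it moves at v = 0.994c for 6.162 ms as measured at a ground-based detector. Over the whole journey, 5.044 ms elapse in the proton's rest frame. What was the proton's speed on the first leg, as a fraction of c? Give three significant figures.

β = 0.983

Leg 1: speed unknown; τ_1 = 23.80/γ_1.
Leg 2: γ = 1/√(1 − 0.994²) = 1/√0.01196 = 9.142; τ_2 = 6.162/9.142 = 0.6740 ms.
Total proper time: τ_1 + 0.6740 = 5.044, so τ_1 = 5.044 − 0.6740 = 4.370 ms.
γ_1 = 23.80/4.370 = 5.446; β = √(1 − 1/γ²) = √0.9663.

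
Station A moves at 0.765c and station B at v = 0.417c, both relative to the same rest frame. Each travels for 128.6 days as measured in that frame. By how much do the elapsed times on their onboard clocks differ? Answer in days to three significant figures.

|τ_A − τ_B| = 34.1 days

A: γ = 1/√(1 − 0.765²) = 1/√0.4148 = 1.553; τ_A = 128.6/1.553 = 82.82 days.
B: γ = 1/√(1 − 0.417²) = 1/√0.8261 = 1.100; τ_B = 128.6/1.100 = 116.9 days.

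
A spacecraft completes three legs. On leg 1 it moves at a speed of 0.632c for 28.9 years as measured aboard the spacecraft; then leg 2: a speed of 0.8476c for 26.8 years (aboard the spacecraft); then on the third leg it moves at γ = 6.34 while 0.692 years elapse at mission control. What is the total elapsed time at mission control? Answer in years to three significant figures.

Δt = 88.5 years

Leg 1: γ = 1/√(1 − 0.632²) = 1/√0.6006 = 1.290; Δt_1 = 1.290 × 28.9 = 37.29 years.
Leg 2: γ = 1/√(1 − 0.8476²) = 1/√0.2816 = 1.885; Δt_2 = 1.885 × 26.8 = 50.51 years.
Leg 3: 0.692 years is already measured at mission control.
Total: 37.29 + 50.51 + 0.6920 years.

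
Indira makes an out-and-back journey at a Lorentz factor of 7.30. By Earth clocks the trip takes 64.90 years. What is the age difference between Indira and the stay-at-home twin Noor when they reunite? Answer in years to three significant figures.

Δt − τ = 56.0 years

γ = 7.30
Indira's elapsed proper time: τ = 64.90/7.300 = 8.890 years.
Age gap = Δt − τ = 64.90 − 8.890 years.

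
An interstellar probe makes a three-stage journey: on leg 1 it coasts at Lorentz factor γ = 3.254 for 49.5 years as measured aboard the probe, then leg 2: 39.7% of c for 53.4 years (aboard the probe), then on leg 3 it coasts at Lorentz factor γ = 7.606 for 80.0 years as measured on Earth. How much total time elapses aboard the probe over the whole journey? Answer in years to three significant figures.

Leg 1: 49.5 years is already measured aboard the probe.
Leg 2: 53.4 years is already measured aboard the probe.
Leg 3: γ = 7.606; τ_3 = 80.0/7.606 = 10.52 years.
Total: 49.50 + 53.40 + 10.52 years.

τ = 113 years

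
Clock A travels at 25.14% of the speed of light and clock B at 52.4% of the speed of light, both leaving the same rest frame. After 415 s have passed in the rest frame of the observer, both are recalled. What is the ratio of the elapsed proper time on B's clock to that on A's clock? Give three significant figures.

A: β = 0.2514; γ = 1/√(1 − 0.2514²) = 1/√0.9368 = 1.033. B: β = 0.524; γ = 1/√(1 − 0.524²) = 1/√0.7254 = 1.174.
τ_A/τ_B = γ_B/γ_A = 1.174/1.033 = 1.136, so τ_B/τ_A = 0.8800.

τ_B/τ_A = 0.880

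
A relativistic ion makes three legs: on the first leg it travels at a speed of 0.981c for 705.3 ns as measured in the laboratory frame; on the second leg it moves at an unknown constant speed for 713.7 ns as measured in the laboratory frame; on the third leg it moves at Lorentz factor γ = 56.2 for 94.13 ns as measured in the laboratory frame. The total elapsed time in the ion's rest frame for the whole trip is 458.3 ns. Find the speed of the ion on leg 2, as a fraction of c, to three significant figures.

Leg 1: γ = 1/√(1 − 0.981²) = 1/√0.03764 = 5.154; τ_1 = 705.3/5.154 = 136.8 ns.
Leg 2: speed unknown; τ_2 = 713.7/γ_2.
Leg 3: γ = 56.2; τ_3 = 94.13/56.20 = 1.675 ns.
Total proper time: 136.8 + τ_2 + 1.675 = 458.3, so τ_2 = 458.3 − 138.5 = 319.8 ns.
γ_2 = 713.7/319.8 = 2.232; β = √(1 − 1/γ²) = √0.7992.

β = 0.894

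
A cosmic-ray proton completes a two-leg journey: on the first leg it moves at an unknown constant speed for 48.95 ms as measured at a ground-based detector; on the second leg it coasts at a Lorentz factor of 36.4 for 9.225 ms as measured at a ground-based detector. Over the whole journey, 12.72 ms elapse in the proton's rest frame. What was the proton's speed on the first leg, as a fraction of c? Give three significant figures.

Leg 1: speed unknown; τ_1 = 48.95/γ_1.
Leg 2: γ = 36.4; τ_2 = 9.225/36.40 = 0.2534 ms.
Total proper time: τ_1 + 0.2534 = 12.72, so τ_1 = 12.72 − 0.2534 = 12.47 ms.
γ_1 = 48.95/12.47 = 3.927; β = √(1 − 1/γ²) = √0.9351.

β = 0.967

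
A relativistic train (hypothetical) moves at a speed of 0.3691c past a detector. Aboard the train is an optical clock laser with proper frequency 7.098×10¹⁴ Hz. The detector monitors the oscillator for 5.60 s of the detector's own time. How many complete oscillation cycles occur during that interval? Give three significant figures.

γ = 1/√(1 − 0.3691²) = 1/√0.8638 = 1.076
During 5.60 s of lab time, the oscillator's proper time advances by τ = Δt/γ = 5.60/1.076 = 5.205 s = 5.205×10⁰ s.
N = f × τ = 7.098×10¹⁴ × 5.205×10⁰ = 3.694×10¹⁵.

N = 3.69×10¹⁵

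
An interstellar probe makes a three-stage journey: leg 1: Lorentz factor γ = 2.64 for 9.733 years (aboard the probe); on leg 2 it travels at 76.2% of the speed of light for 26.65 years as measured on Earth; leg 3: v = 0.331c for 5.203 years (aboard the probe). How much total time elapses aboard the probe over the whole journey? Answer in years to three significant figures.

τ = 32.2 years

Leg 1: 9.733 years is already measured aboard the probe.
Leg 2: β = 0.762; γ = 1/√(1 − 0.762²) = 1/√0.4194 = 1.544; τ_2 = 26.65/1.544 = 17.26 years.
Leg 3: 5.203 years is already measured aboard the probe.
Total: 9.733 + 17.26 + 5.203 years.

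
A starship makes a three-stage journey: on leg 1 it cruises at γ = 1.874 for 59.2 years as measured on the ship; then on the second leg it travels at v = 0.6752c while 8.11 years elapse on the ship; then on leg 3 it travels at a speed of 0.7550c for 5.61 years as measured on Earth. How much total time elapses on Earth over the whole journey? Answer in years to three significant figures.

Leg 1: γ = 1.874; Δt_1 = 1.874 × 59.2 = 110.9 years.
Leg 2: γ = 1/√(1 − 0.6752²) = 1/√0.5441 = 1.356; Δt_2 = 1.356 × 8.11 = 10.99 years.
Leg 3: 5.61 years is already measured on Earth.
Total: 110.9 + 10.99 + 5.610 years.

Δt = 128 years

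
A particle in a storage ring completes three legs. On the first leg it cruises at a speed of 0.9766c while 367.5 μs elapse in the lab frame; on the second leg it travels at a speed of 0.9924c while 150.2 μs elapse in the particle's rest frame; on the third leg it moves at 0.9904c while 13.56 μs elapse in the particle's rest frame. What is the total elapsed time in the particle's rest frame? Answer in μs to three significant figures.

τ = 243 μs

Leg 1: γ = 1/√(1 − 0.9766²) = 1/√0.04625 = 4.650; τ_1 = 367.5/4.650 = 79.04 μs.
Leg 2: 150.2 μs is already measured in the particle's rest frame.
Leg 3: 13.56 μs is already measured in the particle's rest frame.
Total: 79.04 + 150.2 + 13.56 μs.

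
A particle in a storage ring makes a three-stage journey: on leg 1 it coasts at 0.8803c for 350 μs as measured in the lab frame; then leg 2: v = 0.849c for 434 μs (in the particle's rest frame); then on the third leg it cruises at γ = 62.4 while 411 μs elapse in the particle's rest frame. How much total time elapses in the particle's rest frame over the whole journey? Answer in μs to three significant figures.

τ = 1010 μs

Leg 1: γ = 1/√(1 − 0.8803²) = 1/√0.2251 = 2.108; τ_1 = 350/2.108 = 166.0 μs.
Leg 2: 434 μs is already measured in the particle's rest frame.
Leg 3: 411 μs is already measured in the particle's rest frame.
Total: 166.0 + 434.0 + 411.0 μs.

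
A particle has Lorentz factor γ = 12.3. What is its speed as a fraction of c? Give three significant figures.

β = 0.997

β = √(1 − 1/γ²) = √(1 − 1/12.3²) = √(1 − 0.006610) = √0.9934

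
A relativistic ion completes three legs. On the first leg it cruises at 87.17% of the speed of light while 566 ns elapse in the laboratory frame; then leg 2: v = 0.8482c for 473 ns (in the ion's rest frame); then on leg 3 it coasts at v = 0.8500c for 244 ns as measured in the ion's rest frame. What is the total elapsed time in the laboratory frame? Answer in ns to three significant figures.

Leg 1: 566 ns is already measured in the laboratory frame.
Leg 2: γ = 1/√(1 − 0.8482²) = 1/√0.2806 = 1.888; Δt_2 = 1.888 × 473 = 893.0 ns.
Leg 3: γ = 1/√(1 − 0.8500²) = 1/√0.2775 = 1.898; Δt_3 = 1.898 × 244 = 463.2 ns.
Total: 566.0 + 893.0 + 463.2 ns.

Δt = 1920 ns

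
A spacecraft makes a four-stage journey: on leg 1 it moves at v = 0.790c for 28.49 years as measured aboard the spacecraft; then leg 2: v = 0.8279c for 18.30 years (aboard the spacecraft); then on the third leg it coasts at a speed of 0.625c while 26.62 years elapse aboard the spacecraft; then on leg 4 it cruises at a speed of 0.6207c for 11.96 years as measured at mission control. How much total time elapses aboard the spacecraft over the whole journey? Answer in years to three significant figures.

Leg 1: 28.49 years is already measured aboard the spacecraft.
Leg 2: 18.30 years is already measured aboard the spacecraft.
Leg 3: 26.62 years is already measured aboard the spacecraft.
Leg 4: γ = 1/√(1 − 0.6207²) = 1/√0.6147 = 1.275; τ_4 = 11.96/1.275 = 9.377 years.
Total: 28.49 + 18.30 + 26.62 + 9.377 years.

τ = 82.8 years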